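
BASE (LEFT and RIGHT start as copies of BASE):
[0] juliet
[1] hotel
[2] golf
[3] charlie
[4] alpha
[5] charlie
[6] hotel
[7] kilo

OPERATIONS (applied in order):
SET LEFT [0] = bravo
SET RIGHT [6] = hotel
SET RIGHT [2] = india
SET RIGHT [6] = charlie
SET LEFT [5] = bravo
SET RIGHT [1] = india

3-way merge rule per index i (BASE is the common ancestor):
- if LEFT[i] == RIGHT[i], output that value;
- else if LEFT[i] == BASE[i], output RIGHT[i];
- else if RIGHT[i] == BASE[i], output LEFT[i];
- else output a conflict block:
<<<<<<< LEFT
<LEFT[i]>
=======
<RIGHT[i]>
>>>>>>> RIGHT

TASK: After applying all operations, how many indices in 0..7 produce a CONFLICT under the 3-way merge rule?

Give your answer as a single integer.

Final LEFT:  [bravo, hotel, golf, charlie, alpha, bravo, hotel, kilo]
Final RIGHT: [juliet, india, india, charlie, alpha, charlie, charlie, kilo]
i=0: L=bravo, R=juliet=BASE -> take LEFT -> bravo
i=1: L=hotel=BASE, R=india -> take RIGHT -> india
i=2: L=golf=BASE, R=india -> take RIGHT -> india
i=3: L=charlie R=charlie -> agree -> charlie
i=4: L=alpha R=alpha -> agree -> alpha
i=5: L=bravo, R=charlie=BASE -> take LEFT -> bravo
i=6: L=hotel=BASE, R=charlie -> take RIGHT -> charlie
i=7: L=kilo R=kilo -> agree -> kilo
Conflict count: 0

Answer: 0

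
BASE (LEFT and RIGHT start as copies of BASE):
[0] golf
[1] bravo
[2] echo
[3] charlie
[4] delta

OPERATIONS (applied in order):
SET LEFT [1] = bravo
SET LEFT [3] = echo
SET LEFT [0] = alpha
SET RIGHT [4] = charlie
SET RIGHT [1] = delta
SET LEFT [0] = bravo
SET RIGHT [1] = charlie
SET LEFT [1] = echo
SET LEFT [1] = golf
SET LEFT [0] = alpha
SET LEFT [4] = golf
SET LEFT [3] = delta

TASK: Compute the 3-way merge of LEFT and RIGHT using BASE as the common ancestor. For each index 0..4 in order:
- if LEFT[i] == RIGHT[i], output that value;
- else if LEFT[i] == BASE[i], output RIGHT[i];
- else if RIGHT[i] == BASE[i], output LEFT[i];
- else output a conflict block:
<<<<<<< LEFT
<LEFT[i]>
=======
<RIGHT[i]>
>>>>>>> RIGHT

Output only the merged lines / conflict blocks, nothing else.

Final LEFT:  [alpha, golf, echo, delta, golf]
Final RIGHT: [golf, charlie, echo, charlie, charlie]
i=0: L=alpha, R=golf=BASE -> take LEFT -> alpha
i=1: BASE=bravo L=golf R=charlie all differ -> CONFLICT
i=2: L=echo R=echo -> agree -> echo
i=3: L=delta, R=charlie=BASE -> take LEFT -> delta
i=4: BASE=delta L=golf R=charlie all differ -> CONFLICT

Answer: alpha
<<<<<<< LEFT
golf
=======
charlie
>>>>>>> RIGHT
echo
delta
<<<<<<< LEFT
golf
=======
charlie
>>>>>>> RIGHT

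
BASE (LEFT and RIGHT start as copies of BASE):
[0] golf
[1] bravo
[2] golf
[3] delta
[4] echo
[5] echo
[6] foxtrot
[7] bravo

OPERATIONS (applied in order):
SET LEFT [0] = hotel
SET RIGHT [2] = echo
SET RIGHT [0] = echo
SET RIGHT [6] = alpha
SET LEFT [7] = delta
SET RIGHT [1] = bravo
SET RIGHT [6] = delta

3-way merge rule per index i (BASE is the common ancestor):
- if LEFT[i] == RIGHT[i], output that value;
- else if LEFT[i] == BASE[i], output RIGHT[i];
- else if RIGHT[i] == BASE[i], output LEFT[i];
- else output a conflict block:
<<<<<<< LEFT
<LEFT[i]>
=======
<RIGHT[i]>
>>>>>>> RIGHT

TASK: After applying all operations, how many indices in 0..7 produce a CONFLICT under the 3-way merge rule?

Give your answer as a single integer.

Final LEFT:  [hotel, bravo, golf, delta, echo, echo, foxtrot, delta]
Final RIGHT: [echo, bravo, echo, delta, echo, echo, delta, bravo]
i=0: BASE=golf L=hotel R=echo all differ -> CONFLICT
i=1: L=bravo R=bravo -> agree -> bravo
i=2: L=golf=BASE, R=echo -> take RIGHT -> echo
i=3: L=delta R=delta -> agree -> delta
i=4: L=echo R=echo -> agree -> echo
i=5: L=echo R=echo -> agree -> echo
i=6: L=foxtrot=BASE, R=delta -> take RIGHT -> delta
i=7: L=delta, R=bravo=BASE -> take LEFT -> delta
Conflict count: 1

Answer: 1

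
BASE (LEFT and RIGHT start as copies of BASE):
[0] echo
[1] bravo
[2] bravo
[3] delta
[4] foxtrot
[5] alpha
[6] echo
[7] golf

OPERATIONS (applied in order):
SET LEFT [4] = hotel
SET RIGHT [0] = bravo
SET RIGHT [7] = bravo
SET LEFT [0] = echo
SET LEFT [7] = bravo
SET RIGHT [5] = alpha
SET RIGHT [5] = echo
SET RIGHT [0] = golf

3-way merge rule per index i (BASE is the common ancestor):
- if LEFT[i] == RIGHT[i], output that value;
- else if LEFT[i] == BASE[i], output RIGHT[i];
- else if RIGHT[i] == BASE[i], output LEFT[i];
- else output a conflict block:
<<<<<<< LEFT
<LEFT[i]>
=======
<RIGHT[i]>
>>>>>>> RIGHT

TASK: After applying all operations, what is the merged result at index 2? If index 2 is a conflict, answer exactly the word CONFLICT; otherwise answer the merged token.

Final LEFT:  [echo, bravo, bravo, delta, hotel, alpha, echo, bravo]
Final RIGHT: [golf, bravo, bravo, delta, foxtrot, echo, echo, bravo]
i=0: L=echo=BASE, R=golf -> take RIGHT -> golf
i=1: L=bravo R=bravo -> agree -> bravo
i=2: L=bravo R=bravo -> agree -> bravo
i=3: L=delta R=delta -> agree -> delta
i=4: L=hotel, R=foxtrot=BASE -> take LEFT -> hotel
i=5: L=alpha=BASE, R=echo -> take RIGHT -> echo
i=6: L=echo R=echo -> agree -> echo
i=7: L=bravo R=bravo -> agree -> bravo
Index 2 -> bravo

Answer: bravo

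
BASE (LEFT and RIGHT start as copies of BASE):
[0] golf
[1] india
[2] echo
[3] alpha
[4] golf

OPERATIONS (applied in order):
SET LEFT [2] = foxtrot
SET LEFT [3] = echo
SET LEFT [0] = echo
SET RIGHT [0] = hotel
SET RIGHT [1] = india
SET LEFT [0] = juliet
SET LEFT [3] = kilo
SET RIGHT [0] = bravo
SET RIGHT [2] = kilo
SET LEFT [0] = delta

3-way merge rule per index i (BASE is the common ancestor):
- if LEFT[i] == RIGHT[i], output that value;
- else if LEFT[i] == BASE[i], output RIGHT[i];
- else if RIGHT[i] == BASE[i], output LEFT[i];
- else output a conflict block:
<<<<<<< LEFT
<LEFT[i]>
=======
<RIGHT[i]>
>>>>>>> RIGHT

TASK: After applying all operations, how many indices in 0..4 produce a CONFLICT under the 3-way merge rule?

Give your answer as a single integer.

Final LEFT:  [delta, india, foxtrot, kilo, golf]
Final RIGHT: [bravo, india, kilo, alpha, golf]
i=0: BASE=golf L=delta R=bravo all differ -> CONFLICT
i=1: L=india R=india -> agree -> india
i=2: BASE=echo L=foxtrot R=kilo all differ -> CONFLICT
i=3: L=kilo, R=alpha=BASE -> take LEFT -> kilo
i=4: L=golf R=golf -> agree -> golf
Conflict count: 2

Answer: 2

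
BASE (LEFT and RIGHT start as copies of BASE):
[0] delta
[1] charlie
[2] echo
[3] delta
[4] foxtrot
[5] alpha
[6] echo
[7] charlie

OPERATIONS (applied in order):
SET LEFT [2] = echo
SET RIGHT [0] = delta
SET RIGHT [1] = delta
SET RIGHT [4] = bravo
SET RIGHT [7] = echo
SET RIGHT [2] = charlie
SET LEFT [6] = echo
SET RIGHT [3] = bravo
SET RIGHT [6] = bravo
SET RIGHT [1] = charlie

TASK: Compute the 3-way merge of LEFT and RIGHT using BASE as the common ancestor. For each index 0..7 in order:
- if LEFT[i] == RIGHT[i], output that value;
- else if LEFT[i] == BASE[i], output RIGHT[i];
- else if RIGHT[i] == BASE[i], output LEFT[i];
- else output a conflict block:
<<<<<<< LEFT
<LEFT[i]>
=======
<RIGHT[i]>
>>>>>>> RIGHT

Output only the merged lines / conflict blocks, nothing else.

Final LEFT:  [delta, charlie, echo, delta, foxtrot, alpha, echo, charlie]
Final RIGHT: [delta, charlie, charlie, bravo, bravo, alpha, bravo, echo]
i=0: L=delta R=delta -> agree -> delta
i=1: L=charlie R=charlie -> agree -> charlie
i=2: L=echo=BASE, R=charlie -> take RIGHT -> charlie
i=3: L=delta=BASE, R=bravo -> take RIGHT -> bravo
i=4: L=foxtrot=BASE, R=bravo -> take RIGHT -> bravo
i=5: L=alpha R=alpha -> agree -> alpha
i=6: L=echo=BASE, R=bravo -> take RIGHT -> bravo
i=7: L=charlie=BASE, R=echo -> take RIGHT -> echo

Answer: delta
charlie
charlie
bravo
bravo
alpha
bravo
echo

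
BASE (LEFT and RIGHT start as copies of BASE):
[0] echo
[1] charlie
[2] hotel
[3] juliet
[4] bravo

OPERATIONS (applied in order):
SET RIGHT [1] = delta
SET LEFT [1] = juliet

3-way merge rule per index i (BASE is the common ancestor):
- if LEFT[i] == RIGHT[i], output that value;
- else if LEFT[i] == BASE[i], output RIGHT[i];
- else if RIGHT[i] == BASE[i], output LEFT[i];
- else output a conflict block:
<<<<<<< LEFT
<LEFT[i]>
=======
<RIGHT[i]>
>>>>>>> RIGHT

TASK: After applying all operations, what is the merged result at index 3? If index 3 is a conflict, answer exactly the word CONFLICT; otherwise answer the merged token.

Answer: juliet

Derivation:
Final LEFT:  [echo, juliet, hotel, juliet, bravo]
Final RIGHT: [echo, delta, hotel, juliet, bravo]
i=0: L=echo R=echo -> agree -> echo
i=1: BASE=charlie L=juliet R=delta all differ -> CONFLICT
i=2: L=hotel R=hotel -> agree -> hotel
i=3: L=juliet R=juliet -> agree -> juliet
i=4: L=bravo R=bravo -> agree -> bravo
Index 3 -> juliet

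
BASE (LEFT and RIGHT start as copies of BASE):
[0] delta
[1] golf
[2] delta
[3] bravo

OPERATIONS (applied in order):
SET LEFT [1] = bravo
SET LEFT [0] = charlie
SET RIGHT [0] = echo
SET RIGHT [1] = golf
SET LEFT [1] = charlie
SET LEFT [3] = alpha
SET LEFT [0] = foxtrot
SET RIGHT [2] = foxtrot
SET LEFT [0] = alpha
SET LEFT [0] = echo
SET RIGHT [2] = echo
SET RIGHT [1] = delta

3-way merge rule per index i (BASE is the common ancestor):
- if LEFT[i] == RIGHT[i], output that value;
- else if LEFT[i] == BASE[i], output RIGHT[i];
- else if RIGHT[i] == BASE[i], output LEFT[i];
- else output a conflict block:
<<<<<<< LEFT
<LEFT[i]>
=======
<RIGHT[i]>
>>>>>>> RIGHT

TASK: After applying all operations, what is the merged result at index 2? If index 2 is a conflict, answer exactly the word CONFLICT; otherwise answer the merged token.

Final LEFT:  [echo, charlie, delta, alpha]
Final RIGHT: [echo, delta, echo, bravo]
i=0: L=echo R=echo -> agree -> echo
i=1: BASE=golf L=charlie R=delta all differ -> CONFLICT
i=2: L=delta=BASE, R=echo -> take RIGHT -> echo
i=3: L=alpha, R=bravo=BASE -> take LEFT -> alpha
Index 2 -> echo

Answer: echo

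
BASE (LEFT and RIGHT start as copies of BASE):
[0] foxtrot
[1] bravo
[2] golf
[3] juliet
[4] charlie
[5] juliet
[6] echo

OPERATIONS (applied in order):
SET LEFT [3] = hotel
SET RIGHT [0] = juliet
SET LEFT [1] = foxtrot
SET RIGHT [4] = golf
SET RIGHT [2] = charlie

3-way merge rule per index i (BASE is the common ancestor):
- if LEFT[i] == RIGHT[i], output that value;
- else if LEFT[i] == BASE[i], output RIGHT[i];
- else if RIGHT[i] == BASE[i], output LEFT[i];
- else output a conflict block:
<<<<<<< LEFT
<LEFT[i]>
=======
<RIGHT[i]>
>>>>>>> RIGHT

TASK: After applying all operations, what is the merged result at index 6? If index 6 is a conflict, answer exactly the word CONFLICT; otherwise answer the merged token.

Answer: echo

Derivation:
Final LEFT:  [foxtrot, foxtrot, golf, hotel, charlie, juliet, echo]
Final RIGHT: [juliet, bravo, charlie, juliet, golf, juliet, echo]
i=0: L=foxtrot=BASE, R=juliet -> take RIGHT -> juliet
i=1: L=foxtrot, R=bravo=BASE -> take LEFT -> foxtrot
i=2: L=golf=BASE, R=charlie -> take RIGHT -> charlie
i=3: L=hotel, R=juliet=BASE -> take LEFT -> hotel
i=4: L=charlie=BASE, R=golf -> take RIGHT -> golf
i=5: L=juliet R=juliet -> agree -> juliet
i=6: L=echo R=echo -> agree -> echo
Index 6 -> echo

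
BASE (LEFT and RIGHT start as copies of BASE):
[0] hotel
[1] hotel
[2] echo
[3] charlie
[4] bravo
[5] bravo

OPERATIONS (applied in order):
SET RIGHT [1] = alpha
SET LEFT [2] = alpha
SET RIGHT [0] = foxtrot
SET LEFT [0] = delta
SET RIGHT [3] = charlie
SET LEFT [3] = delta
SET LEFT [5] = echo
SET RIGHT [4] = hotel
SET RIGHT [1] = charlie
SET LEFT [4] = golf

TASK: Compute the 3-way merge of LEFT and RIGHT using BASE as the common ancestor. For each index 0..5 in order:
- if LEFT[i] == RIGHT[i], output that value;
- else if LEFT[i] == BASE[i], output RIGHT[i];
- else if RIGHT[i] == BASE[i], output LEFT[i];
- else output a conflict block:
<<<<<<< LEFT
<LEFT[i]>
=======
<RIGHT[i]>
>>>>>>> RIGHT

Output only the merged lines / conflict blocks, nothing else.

Final LEFT:  [delta, hotel, alpha, delta, golf, echo]
Final RIGHT: [foxtrot, charlie, echo, charlie, hotel, bravo]
i=0: BASE=hotel L=delta R=foxtrot all differ -> CONFLICT
i=1: L=hotel=BASE, R=charlie -> take RIGHT -> charlie
i=2: L=alpha, R=echo=BASE -> take LEFT -> alpha
i=3: L=delta, R=charlie=BASE -> take LEFT -> delta
i=4: BASE=bravo L=golf R=hotel all differ -> CONFLICT
i=5: L=echo, R=bravo=BASE -> take LEFT -> echo

Answer: <<<<<<< LEFT
delta
=======
foxtrot
>>>>>>> RIGHT
charlie
alpha
delta
<<<<<<< LEFT
golf
=======
hotel
>>>>>>> RIGHT
echo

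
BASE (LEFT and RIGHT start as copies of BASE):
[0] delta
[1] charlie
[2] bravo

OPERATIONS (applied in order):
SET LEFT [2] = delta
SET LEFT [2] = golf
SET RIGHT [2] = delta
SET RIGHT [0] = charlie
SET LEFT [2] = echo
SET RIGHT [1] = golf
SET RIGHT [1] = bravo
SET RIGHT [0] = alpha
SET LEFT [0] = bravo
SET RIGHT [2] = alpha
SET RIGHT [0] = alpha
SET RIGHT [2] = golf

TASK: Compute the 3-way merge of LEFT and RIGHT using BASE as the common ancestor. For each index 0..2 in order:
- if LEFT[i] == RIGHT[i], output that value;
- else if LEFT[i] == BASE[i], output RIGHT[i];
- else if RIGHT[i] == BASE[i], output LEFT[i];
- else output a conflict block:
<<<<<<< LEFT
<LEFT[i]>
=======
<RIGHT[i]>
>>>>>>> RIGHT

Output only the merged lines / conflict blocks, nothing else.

Answer: <<<<<<< LEFT
bravo
=======
alpha
>>>>>>> RIGHT
bravo
<<<<<<< LEFT
echo
=======
golf
>>>>>>> RIGHT

Derivation:
Final LEFT:  [bravo, charlie, echo]
Final RIGHT: [alpha, bravo, golf]
i=0: BASE=delta L=bravo R=alpha all differ -> CONFLICT
i=1: L=charlie=BASE, R=bravo -> take RIGHT -> bravo
i=2: BASE=bravo L=echo R=golf all differ -> CONFLICT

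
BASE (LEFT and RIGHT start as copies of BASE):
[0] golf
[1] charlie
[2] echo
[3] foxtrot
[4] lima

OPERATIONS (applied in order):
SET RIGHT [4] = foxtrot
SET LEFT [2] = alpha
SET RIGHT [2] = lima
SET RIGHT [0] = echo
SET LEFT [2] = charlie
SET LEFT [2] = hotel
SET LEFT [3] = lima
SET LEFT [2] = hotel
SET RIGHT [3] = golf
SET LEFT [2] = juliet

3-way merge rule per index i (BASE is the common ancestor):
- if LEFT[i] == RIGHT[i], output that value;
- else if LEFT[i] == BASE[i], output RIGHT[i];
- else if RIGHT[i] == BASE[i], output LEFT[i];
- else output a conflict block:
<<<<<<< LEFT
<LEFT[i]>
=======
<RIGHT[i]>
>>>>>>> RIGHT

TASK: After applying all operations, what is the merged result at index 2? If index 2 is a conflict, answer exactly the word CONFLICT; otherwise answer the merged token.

Final LEFT:  [golf, charlie, juliet, lima, lima]
Final RIGHT: [echo, charlie, lima, golf, foxtrot]
i=0: L=golf=BASE, R=echo -> take RIGHT -> echo
i=1: L=charlie R=charlie -> agree -> charlie
i=2: BASE=echo L=juliet R=lima all differ -> CONFLICT
i=3: BASE=foxtrot L=lima R=golf all differ -> CONFLICT
i=4: L=lima=BASE, R=foxtrot -> take RIGHT -> foxtrot
Index 2 -> CONFLICT

Answer: CONFLICT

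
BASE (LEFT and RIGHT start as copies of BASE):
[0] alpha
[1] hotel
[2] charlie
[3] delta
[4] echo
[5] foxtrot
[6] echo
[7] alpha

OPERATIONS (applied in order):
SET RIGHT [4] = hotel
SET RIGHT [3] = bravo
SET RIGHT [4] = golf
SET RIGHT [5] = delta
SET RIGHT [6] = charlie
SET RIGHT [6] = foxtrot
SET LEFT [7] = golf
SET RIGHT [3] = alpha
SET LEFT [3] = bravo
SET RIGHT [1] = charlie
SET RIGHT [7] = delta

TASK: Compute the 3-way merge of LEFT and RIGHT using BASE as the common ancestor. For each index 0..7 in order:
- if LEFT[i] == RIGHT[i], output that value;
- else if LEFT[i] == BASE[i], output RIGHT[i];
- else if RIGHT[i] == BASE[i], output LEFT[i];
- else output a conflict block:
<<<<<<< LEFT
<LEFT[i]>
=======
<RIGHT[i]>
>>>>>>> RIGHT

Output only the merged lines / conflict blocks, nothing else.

Final LEFT:  [alpha, hotel, charlie, bravo, echo, foxtrot, echo, golf]
Final RIGHT: [alpha, charlie, charlie, alpha, golf, delta, foxtrot, delta]
i=0: L=alpha R=alpha -> agree -> alpha
i=1: L=hotel=BASE, R=charlie -> take RIGHT -> charlie
i=2: L=charlie R=charlie -> agree -> charlie
i=3: BASE=delta L=bravo R=alpha all differ -> CONFLICT
i=4: L=echo=BASE, R=golf -> take RIGHT -> golf
i=5: L=foxtrot=BASE, R=delta -> take RIGHT -> delta
i=6: L=echo=BASE, R=foxtrot -> take RIGHT -> foxtrot
i=7: BASE=alpha L=golf R=delta all differ -> CONFLICT

Answer: alpha
charlie
charlie
<<<<<<< LEFT
bravo
=======
alpha
>>>>>>> RIGHT
golf
delta
foxtrot
<<<<<<< LEFT
golf
=======
delta
>>>>>>> RIGHT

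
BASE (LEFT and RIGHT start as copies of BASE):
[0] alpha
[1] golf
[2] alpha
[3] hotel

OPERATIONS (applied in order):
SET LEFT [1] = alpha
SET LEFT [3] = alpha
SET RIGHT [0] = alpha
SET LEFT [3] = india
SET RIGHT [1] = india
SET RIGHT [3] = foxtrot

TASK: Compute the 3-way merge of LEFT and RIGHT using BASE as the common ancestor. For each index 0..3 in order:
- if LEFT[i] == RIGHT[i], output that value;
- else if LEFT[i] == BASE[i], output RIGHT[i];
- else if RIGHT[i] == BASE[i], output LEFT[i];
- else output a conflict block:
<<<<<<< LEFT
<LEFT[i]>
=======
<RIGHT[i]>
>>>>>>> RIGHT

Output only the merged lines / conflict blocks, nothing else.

Final LEFT:  [alpha, alpha, alpha, india]
Final RIGHT: [alpha, india, alpha, foxtrot]
i=0: L=alpha R=alpha -> agree -> alpha
i=1: BASE=golf L=alpha R=india all differ -> CONFLICT
i=2: L=alpha R=alpha -> agree -> alpha
i=3: BASE=hotel L=india R=foxtrot all differ -> CONFLICT

Answer: alpha
<<<<<<< LEFT
alpha
=======
india
>>>>>>> RIGHT
alpha
<<<<<<< LEFT
india
=======
foxtrot
>>>>>>> RIGHT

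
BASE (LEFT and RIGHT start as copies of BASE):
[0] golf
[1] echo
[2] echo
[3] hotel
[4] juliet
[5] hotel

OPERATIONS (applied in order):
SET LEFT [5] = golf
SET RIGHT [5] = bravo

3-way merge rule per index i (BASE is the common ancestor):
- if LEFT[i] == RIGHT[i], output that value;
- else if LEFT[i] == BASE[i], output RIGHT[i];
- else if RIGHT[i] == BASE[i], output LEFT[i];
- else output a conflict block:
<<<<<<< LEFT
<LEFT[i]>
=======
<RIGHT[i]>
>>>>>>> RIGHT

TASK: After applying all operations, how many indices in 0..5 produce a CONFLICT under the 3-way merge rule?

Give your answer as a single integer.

Answer: 1

Derivation:
Final LEFT:  [golf, echo, echo, hotel, juliet, golf]
Final RIGHT: [golf, echo, echo, hotel, juliet, bravo]
i=0: L=golf R=golf -> agree -> golf
i=1: L=echo R=echo -> agree -> echo
i=2: L=echo R=echo -> agree -> echo
i=3: L=hotel R=hotel -> agree -> hotel
i=4: L=juliet R=juliet -> agree -> juliet
i=5: BASE=hotel L=golf R=bravo all differ -> CONFLICT
Conflict count: 1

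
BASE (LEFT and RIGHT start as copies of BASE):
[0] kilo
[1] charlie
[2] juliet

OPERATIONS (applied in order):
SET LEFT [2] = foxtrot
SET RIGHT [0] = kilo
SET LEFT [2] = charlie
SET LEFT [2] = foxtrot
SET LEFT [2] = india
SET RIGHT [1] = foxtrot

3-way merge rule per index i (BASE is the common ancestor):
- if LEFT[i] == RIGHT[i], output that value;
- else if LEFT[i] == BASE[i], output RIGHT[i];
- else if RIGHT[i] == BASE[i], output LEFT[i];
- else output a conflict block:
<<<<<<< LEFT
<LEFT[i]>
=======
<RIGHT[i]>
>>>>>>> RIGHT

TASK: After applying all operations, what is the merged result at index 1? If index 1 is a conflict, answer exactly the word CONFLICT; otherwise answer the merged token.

Answer: foxtrot

Derivation:
Final LEFT:  [kilo, charlie, india]
Final RIGHT: [kilo, foxtrot, juliet]
i=0: L=kilo R=kilo -> agree -> kilo
i=1: L=charlie=BASE, R=foxtrot -> take RIGHT -> foxtrot
i=2: L=india, R=juliet=BASE -> take LEFT -> india
Index 1 -> foxtrot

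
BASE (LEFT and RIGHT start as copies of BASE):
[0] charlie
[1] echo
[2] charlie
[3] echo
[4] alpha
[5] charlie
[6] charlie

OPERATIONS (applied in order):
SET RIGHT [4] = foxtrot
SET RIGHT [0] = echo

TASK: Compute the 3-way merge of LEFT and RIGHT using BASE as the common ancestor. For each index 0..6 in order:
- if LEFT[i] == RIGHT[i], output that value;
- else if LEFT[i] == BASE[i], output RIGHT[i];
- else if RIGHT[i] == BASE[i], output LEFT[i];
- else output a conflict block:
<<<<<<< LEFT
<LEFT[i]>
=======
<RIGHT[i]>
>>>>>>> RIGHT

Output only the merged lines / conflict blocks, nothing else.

Answer: echo
echo
charlie
echo
foxtrot
charlie
charlie

Derivation:
Final LEFT:  [charlie, echo, charlie, echo, alpha, charlie, charlie]
Final RIGHT: [echo, echo, charlie, echo, foxtrot, charlie, charlie]
i=0: L=charlie=BASE, R=echo -> take RIGHT -> echo
i=1: L=echo R=echo -> agree -> echo
i=2: L=charlie R=charlie -> agree -> charlie
i=3: L=echo R=echo -> agree -> echo
i=4: L=alpha=BASE, R=foxtrot -> take RIGHT -> foxtrot
i=5: L=charlie R=charlie -> agree -> charlie
i=6: L=charlie R=charlie -> agree -> charlie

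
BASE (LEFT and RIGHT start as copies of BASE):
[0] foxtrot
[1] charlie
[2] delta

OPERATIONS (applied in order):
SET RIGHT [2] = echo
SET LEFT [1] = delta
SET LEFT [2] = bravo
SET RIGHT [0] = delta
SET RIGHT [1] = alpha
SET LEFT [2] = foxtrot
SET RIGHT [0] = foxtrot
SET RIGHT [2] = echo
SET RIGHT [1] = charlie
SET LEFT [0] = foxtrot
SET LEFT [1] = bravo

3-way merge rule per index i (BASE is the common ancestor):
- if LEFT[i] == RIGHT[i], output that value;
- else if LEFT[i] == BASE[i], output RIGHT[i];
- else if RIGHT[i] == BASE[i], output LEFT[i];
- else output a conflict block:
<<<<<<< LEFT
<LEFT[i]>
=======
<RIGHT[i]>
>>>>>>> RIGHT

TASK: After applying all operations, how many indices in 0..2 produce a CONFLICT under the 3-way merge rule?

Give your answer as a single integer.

Final LEFT:  [foxtrot, bravo, foxtrot]
Final RIGHT: [foxtrot, charlie, echo]
i=0: L=foxtrot R=foxtrot -> agree -> foxtrot
i=1: L=bravo, R=charlie=BASE -> take LEFT -> bravo
i=2: BASE=delta L=foxtrot R=echo all differ -> CONFLICT
Conflict count: 1

Answer: 1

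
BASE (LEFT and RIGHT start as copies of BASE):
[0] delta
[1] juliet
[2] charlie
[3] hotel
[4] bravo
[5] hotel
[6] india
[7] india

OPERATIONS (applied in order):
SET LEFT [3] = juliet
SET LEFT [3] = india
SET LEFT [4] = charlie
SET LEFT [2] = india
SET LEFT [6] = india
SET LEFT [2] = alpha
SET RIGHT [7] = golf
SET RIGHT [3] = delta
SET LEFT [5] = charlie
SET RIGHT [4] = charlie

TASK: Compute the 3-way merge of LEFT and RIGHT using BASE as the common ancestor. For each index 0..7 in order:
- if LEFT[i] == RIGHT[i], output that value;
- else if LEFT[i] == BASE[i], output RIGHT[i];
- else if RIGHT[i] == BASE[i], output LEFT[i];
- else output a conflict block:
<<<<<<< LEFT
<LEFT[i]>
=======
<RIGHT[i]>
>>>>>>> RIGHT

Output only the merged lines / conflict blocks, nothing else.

Final LEFT:  [delta, juliet, alpha, india, charlie, charlie, india, india]
Final RIGHT: [delta, juliet, charlie, delta, charlie, hotel, india, golf]
i=0: L=delta R=delta -> agree -> delta
i=1: L=juliet R=juliet -> agree -> juliet
i=2: L=alpha, R=charlie=BASE -> take LEFT -> alpha
i=3: BASE=hotel L=india R=delta all differ -> CONFLICT
i=4: L=charlie R=charlie -> agree -> charlie
i=5: L=charlie, R=hotel=BASE -> take LEFT -> charlie
i=6: L=india R=india -> agree -> india
i=7: L=india=BASE, R=golf -> take RIGHT -> golf

Answer: delta
juliet
alpha
<<<<<<< LEFT
india
=======
delta
>>>>>>> RIGHT
charlie
charlie
india
golf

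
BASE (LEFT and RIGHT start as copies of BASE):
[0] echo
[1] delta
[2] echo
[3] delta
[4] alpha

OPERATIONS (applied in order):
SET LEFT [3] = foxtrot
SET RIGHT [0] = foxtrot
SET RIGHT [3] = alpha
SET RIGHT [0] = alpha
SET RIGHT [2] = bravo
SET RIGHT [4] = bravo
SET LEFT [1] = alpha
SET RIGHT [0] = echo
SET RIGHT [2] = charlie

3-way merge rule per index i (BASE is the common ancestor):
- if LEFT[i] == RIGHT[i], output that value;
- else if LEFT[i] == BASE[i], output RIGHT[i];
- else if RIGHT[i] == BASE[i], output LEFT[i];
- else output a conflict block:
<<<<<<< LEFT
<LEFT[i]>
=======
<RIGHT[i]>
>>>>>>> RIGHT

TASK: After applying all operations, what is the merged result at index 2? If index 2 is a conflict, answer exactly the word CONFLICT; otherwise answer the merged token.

Final LEFT:  [echo, alpha, echo, foxtrot, alpha]
Final RIGHT: [echo, delta, charlie, alpha, bravo]
i=0: L=echo R=echo -> agree -> echo
i=1: L=alpha, R=delta=BASE -> take LEFT -> alpha
i=2: L=echo=BASE, R=charlie -> take RIGHT -> charlie
i=3: BASE=delta L=foxtrot R=alpha all differ -> CONFLICT
i=4: L=alpha=BASE, R=bravo -> take RIGHT -> bravo
Index 2 -> charlie

Answer: charlie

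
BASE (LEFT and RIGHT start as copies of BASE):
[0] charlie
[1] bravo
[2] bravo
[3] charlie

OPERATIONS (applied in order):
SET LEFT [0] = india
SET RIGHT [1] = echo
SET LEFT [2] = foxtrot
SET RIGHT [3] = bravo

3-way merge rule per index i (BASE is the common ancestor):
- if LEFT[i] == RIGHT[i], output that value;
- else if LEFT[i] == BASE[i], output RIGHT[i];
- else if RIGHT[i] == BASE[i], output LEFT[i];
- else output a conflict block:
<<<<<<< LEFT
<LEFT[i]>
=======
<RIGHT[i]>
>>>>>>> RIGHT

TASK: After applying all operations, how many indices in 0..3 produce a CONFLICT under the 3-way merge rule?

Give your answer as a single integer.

Final LEFT:  [india, bravo, foxtrot, charlie]
Final RIGHT: [charlie, echo, bravo, bravo]
i=0: L=india, R=charlie=BASE -> take LEFT -> india
i=1: L=bravo=BASE, R=echo -> take RIGHT -> echo
i=2: L=foxtrot, R=bravo=BASE -> take LEFT -> foxtrot
i=3: L=charlie=BASE, R=bravo -> take RIGHT -> bravo
Conflict count: 0

Answer: 0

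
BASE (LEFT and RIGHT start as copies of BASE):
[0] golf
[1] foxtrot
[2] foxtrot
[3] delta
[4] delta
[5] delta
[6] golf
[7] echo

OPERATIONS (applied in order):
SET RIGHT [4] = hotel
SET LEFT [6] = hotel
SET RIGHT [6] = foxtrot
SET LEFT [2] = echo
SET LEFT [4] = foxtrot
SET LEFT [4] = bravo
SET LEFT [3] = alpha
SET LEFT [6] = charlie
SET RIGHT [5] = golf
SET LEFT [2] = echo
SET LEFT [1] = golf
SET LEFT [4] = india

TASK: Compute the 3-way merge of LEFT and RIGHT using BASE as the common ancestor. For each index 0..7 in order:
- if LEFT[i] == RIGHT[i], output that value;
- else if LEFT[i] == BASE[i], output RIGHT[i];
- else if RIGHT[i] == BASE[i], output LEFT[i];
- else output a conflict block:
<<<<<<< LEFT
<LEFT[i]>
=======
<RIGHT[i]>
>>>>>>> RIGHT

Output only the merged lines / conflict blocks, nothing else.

Answer: golf
golf
echo
alpha
<<<<<<< LEFT
india
=======
hotel
>>>>>>> RIGHT
golf
<<<<<<< LEFT
charlie
=======
foxtrot
>>>>>>> RIGHT
echo

Derivation:
Final LEFT:  [golf, golf, echo, alpha, india, delta, charlie, echo]
Final RIGHT: [golf, foxtrot, foxtrot, delta, hotel, golf, foxtrot, echo]
i=0: L=golf R=golf -> agree -> golf
i=1: L=golf, R=foxtrot=BASE -> take LEFT -> golf
i=2: L=echo, R=foxtrot=BASE -> take LEFT -> echo
i=3: L=alpha, R=delta=BASE -> take LEFT -> alpha
i=4: BASE=delta L=india R=hotel all differ -> CONFLICT
i=5: L=delta=BASE, R=golf -> take RIGHT -> golf
i=6: BASE=golf L=charlie R=foxtrot all differ -> CONFLICT
i=7: L=echo R=echo -> agree -> echo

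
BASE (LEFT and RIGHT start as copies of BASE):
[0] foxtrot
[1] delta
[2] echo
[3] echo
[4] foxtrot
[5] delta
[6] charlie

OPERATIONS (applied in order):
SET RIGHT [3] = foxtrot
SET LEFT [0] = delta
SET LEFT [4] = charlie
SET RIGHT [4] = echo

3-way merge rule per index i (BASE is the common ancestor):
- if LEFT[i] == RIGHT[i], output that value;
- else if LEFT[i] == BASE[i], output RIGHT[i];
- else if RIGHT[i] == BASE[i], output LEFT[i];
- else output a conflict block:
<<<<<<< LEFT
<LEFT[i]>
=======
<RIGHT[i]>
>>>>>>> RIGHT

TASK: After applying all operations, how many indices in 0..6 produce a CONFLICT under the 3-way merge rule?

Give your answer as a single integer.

Answer: 1

Derivation:
Final LEFT:  [delta, delta, echo, echo, charlie, delta, charlie]
Final RIGHT: [foxtrot, delta, echo, foxtrot, echo, delta, charlie]
i=0: L=delta, R=foxtrot=BASE -> take LEFT -> delta
i=1: L=delta R=delta -> agree -> delta
i=2: L=echo R=echo -> agree -> echo
i=3: L=echo=BASE, R=foxtrot -> take RIGHT -> foxtrot
i=4: BASE=foxtrot L=charlie R=echo all differ -> CONFLICT
i=5: L=delta R=delta -> agree -> delta
i=6: L=charlie R=charlie -> agree -> charlie
Conflict count: 1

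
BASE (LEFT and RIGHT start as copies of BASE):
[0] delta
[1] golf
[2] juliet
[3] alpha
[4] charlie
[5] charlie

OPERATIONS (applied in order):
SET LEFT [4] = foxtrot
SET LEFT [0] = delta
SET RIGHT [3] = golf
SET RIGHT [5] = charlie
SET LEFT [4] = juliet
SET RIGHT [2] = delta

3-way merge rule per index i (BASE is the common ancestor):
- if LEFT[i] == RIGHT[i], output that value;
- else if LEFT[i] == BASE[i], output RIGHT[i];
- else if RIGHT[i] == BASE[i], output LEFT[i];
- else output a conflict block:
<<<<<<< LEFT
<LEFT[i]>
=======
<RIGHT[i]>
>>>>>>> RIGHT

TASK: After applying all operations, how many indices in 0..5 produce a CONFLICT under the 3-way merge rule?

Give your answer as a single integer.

Answer: 0

Derivation:
Final LEFT:  [delta, golf, juliet, alpha, juliet, charlie]
Final RIGHT: [delta, golf, delta, golf, charlie, charlie]
i=0: L=delta R=delta -> agree -> delta
i=1: L=golf R=golf -> agree -> golf
i=2: L=juliet=BASE, R=delta -> take RIGHT -> delta
i=3: L=alpha=BASE, R=golf -> take RIGHT -> golf
i=4: L=juliet, R=charlie=BASE -> take LEFT -> juliet
i=5: L=charlie R=charlie -> agree -> charlie
Conflict count: 0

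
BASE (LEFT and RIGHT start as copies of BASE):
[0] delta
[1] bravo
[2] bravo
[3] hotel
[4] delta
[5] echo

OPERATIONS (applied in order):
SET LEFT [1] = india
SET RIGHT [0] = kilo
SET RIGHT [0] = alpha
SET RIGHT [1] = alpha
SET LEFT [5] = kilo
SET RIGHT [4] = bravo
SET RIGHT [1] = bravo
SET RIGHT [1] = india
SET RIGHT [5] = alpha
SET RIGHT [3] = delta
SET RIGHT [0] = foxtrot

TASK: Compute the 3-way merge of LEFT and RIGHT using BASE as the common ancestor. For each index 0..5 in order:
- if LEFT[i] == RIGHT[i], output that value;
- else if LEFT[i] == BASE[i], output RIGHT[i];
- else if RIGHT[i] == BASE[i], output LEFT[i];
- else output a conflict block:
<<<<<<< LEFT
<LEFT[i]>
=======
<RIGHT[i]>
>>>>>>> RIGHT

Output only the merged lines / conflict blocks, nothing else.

Answer: foxtrot
india
bravo
delta
bravo
<<<<<<< LEFT
kilo
=======
alpha
>>>>>>> RIGHT

Derivation:
Final LEFT:  [delta, india, bravo, hotel, delta, kilo]
Final RIGHT: [foxtrot, india, bravo, delta, bravo, alpha]
i=0: L=delta=BASE, R=foxtrot -> take RIGHT -> foxtrot
i=1: L=india R=india -> agree -> india
i=2: L=bravo R=bravo -> agree -> bravo
i=3: L=hotel=BASE, R=delta -> take RIGHT -> delta
i=4: L=delta=BASE, R=bravo -> take RIGHT -> bravo
i=5: BASE=echo L=kilo R=alpha all differ -> CONFLICT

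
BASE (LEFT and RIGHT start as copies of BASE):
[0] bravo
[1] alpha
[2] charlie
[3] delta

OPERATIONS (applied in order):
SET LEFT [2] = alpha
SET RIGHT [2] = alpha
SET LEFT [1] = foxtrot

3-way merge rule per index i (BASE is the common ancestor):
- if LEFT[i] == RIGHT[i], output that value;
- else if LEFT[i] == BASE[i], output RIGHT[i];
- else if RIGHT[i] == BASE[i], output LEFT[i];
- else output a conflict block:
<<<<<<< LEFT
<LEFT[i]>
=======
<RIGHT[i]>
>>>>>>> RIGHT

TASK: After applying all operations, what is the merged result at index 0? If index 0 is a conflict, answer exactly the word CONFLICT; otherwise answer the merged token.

Answer: bravo

Derivation:
Final LEFT:  [bravo, foxtrot, alpha, delta]
Final RIGHT: [bravo, alpha, alpha, delta]
i=0: L=bravo R=bravo -> agree -> bravo
i=1: L=foxtrot, R=alpha=BASE -> take LEFT -> foxtrot
i=2: L=alpha R=alpha -> agree -> alpha
i=3: L=delta R=delta -> agree -> delta
Index 0 -> bravo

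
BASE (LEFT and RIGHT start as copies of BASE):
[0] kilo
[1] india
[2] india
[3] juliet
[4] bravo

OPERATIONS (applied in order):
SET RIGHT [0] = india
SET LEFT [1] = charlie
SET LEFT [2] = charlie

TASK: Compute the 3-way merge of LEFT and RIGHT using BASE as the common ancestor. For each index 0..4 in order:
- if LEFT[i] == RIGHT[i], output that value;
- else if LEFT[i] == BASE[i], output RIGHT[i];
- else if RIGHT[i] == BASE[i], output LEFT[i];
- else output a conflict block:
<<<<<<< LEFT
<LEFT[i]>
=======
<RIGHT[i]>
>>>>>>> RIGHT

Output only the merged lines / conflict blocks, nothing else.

Answer: india
charlie
charlie
juliet
bravo

Derivation:
Final LEFT:  [kilo, charlie, charlie, juliet, bravo]
Final RIGHT: [india, india, india, juliet, bravo]
i=0: L=kilo=BASE, R=india -> take RIGHT -> india
i=1: L=charlie, R=india=BASE -> take LEFT -> charlie
i=2: L=charlie, R=india=BASE -> take LEFT -> charlie
i=3: L=juliet R=juliet -> agree -> juliet
i=4: L=bravo R=bravo -> agree -> bravo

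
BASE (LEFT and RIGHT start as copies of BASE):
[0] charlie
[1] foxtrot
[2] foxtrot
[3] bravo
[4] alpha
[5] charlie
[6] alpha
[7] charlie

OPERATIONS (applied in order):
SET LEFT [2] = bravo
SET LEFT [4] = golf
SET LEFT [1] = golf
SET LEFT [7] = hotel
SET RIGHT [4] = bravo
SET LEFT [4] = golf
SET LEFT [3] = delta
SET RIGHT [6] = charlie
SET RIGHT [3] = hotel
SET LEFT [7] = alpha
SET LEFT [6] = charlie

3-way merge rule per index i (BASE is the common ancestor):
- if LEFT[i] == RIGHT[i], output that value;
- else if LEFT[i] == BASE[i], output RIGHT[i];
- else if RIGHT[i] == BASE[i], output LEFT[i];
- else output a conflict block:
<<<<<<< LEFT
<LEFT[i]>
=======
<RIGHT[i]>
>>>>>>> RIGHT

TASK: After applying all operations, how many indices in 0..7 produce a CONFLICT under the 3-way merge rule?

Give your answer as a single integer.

Answer: 2

Derivation:
Final LEFT:  [charlie, golf, bravo, delta, golf, charlie, charlie, alpha]
Final RIGHT: [charlie, foxtrot, foxtrot, hotel, bravo, charlie, charlie, charlie]
i=0: L=charlie R=charlie -> agree -> charlie
i=1: L=golf, R=foxtrot=BASE -> take LEFT -> golf
i=2: L=bravo, R=foxtrot=BASE -> take LEFT -> bravo
i=3: BASE=bravo L=delta R=hotel all differ -> CONFLICT
i=4: BASE=alpha L=golf R=bravo all differ -> CONFLICT
i=5: L=charlie R=charlie -> agree -> charlie
i=6: L=charlie R=charlie -> agree -> charlie
i=7: L=alpha, R=charlie=BASE -> take LEFT -> alpha
Conflict count: 2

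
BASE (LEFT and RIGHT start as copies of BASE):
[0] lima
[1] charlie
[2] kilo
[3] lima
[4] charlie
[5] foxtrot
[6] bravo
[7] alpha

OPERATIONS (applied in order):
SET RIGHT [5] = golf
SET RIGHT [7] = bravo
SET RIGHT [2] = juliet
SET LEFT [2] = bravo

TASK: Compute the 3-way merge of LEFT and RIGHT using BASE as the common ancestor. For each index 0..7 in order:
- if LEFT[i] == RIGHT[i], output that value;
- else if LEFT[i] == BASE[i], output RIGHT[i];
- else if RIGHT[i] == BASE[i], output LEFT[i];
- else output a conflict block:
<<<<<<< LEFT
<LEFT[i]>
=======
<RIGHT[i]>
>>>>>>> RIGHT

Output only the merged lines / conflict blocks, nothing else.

Answer: lima
charlie
<<<<<<< LEFT
bravo
=======
juliet
>>>>>>> RIGHT
lima
charlie
golf
bravo
bravo

Derivation:
Final LEFT:  [lima, charlie, bravo, lima, charlie, foxtrot, bravo, alpha]
Final RIGHT: [lima, charlie, juliet, lima, charlie, golf, bravo, bravo]
i=0: L=lima R=lima -> agree -> lima
i=1: L=charlie R=charlie -> agree -> charlie
i=2: BASE=kilo L=bravo R=juliet all differ -> CONFLICT
i=3: L=lima R=lima -> agree -> lima
i=4: L=charlie R=charlie -> agree -> charlie
i=5: L=foxtrot=BASE, R=golf -> take RIGHT -> golf
i=6: L=bravo R=bravo -> agree -> bravo
i=7: L=alpha=BASE, R=bravo -> take RIGHT -> bravo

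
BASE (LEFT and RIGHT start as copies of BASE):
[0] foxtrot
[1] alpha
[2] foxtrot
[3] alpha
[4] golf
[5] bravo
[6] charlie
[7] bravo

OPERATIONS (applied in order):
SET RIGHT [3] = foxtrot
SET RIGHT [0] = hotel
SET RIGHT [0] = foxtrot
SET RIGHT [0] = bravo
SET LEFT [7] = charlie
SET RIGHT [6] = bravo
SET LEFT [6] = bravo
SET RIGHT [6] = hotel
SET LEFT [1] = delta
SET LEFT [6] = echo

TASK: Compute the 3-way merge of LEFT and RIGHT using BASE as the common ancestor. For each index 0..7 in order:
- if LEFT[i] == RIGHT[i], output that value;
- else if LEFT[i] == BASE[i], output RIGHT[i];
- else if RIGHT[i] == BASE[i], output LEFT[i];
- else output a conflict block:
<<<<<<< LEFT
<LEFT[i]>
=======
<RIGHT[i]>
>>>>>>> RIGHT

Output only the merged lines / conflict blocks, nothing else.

Final LEFT:  [foxtrot, delta, foxtrot, alpha, golf, bravo, echo, charlie]
Final RIGHT: [bravo, alpha, foxtrot, foxtrot, golf, bravo, hotel, bravo]
i=0: L=foxtrot=BASE, R=bravo -> take RIGHT -> bravo
i=1: L=delta, R=alpha=BASE -> take LEFT -> delta
i=2: L=foxtrot R=foxtrot -> agree -> foxtrot
i=3: L=alpha=BASE, R=foxtrot -> take RIGHT -> foxtrot
i=4: L=golf R=golf -> agree -> golf
i=5: L=bravo R=bravo -> agree -> bravo
i=6: BASE=charlie L=echo R=hotel all differ -> CONFLICT
i=7: L=charlie, R=bravo=BASE -> take LEFT -> charlie

Answer: bravo
delta
foxtrot
foxtrot
golf
bravo
<<<<<<< LEFT
echo
=======
hotel
>>>>>>> RIGHT
charlie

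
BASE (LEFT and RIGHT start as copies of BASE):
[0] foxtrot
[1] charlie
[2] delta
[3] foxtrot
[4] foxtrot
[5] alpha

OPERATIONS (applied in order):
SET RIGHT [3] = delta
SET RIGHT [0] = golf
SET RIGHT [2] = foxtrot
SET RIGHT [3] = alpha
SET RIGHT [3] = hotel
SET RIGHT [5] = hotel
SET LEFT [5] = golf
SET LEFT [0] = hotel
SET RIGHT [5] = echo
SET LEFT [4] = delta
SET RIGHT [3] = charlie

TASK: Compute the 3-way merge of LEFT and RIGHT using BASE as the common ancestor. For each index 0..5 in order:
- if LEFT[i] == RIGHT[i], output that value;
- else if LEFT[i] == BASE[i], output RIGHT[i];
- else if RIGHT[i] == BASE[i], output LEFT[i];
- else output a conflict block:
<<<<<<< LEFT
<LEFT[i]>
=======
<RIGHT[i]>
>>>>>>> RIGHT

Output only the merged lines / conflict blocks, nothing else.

Answer: <<<<<<< LEFT
hotel
=======
golf
>>>>>>> RIGHT
charlie
foxtrot
charlie
delta
<<<<<<< LEFT
golf
=======
echo
>>>>>>> RIGHT

Derivation:
Final LEFT:  [hotel, charlie, delta, foxtrot, delta, golf]
Final RIGHT: [golf, charlie, foxtrot, charlie, foxtrot, echo]
i=0: BASE=foxtrot L=hotel R=golf all differ -> CONFLICT
i=1: L=charlie R=charlie -> agree -> charlie
i=2: L=delta=BASE, R=foxtrot -> take RIGHT -> foxtrot
i=3: L=foxtrot=BASE, R=charlie -> take RIGHT -> charlie
i=4: L=delta, R=foxtrot=BASE -> take LEFT -> delta
i=5: BASE=alpha L=golf R=echo all differ -> CONFLICT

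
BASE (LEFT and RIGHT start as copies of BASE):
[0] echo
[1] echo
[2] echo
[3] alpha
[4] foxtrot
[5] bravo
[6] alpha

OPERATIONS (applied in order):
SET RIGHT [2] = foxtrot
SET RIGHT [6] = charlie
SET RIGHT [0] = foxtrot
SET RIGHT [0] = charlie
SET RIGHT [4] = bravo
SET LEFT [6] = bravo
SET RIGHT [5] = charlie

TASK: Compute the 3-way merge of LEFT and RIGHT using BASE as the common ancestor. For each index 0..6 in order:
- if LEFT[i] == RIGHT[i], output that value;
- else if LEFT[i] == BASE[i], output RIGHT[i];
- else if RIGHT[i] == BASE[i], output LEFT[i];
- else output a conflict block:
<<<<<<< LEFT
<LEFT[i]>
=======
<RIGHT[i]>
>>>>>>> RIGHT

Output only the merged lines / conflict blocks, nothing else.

Final LEFT:  [echo, echo, echo, alpha, foxtrot, bravo, bravo]
Final RIGHT: [charlie, echo, foxtrot, alpha, bravo, charlie, charlie]
i=0: L=echo=BASE, R=charlie -> take RIGHT -> charlie
i=1: L=echo R=echo -> agree -> echo
i=2: L=echo=BASE, R=foxtrot -> take RIGHT -> foxtrot
i=3: L=alpha R=alpha -> agree -> alpha
i=4: L=foxtrot=BASE, R=bravo -> take RIGHT -> bravo
i=5: L=bravo=BASE, R=charlie -> take RIGHT -> charlie
i=6: BASE=alpha L=bravo R=charlie all differ -> CONFLICT

Answer: charlie
echo
foxtrot
alpha
bravo
charlie
<<<<<<< LEFT
bravo
=======
charlie
>>>>>>> RIGHT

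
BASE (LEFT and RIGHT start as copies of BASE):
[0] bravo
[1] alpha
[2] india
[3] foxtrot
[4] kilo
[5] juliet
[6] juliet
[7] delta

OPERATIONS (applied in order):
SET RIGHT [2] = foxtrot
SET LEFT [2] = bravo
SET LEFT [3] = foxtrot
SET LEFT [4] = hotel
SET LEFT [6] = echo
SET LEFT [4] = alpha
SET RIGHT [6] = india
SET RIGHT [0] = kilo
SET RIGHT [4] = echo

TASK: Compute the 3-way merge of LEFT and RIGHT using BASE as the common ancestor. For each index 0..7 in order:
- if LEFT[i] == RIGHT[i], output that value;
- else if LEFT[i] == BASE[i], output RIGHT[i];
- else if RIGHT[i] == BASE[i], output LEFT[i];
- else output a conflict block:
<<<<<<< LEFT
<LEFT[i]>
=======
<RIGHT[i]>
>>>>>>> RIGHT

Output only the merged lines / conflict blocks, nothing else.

Final LEFT:  [bravo, alpha, bravo, foxtrot, alpha, juliet, echo, delta]
Final RIGHT: [kilo, alpha, foxtrot, foxtrot, echo, juliet, india, delta]
i=0: L=bravo=BASE, R=kilo -> take RIGHT -> kilo
i=1: L=alpha R=alpha -> agree -> alpha
i=2: BASE=india L=bravo R=foxtrot all differ -> CONFLICT
i=3: L=foxtrot R=foxtrot -> agree -> foxtrot
i=4: BASE=kilo L=alpha R=echo all differ -> CONFLICT
i=5: L=juliet R=juliet -> agree -> juliet
i=6: BASE=juliet L=echo R=india all differ -> CONFLICT
i=7: L=delta R=delta -> agree -> delta

Answer: kilo
alpha
<<<<<<< LEFT
bravo
=======
foxtrot
>>>>>>> RIGHT
foxtrot
<<<<<<< LEFT
alpha
=======
echo
>>>>>>> RIGHT
juliet
<<<<<<< LEFT
echo
=======
india
>>>>>>> RIGHT
delta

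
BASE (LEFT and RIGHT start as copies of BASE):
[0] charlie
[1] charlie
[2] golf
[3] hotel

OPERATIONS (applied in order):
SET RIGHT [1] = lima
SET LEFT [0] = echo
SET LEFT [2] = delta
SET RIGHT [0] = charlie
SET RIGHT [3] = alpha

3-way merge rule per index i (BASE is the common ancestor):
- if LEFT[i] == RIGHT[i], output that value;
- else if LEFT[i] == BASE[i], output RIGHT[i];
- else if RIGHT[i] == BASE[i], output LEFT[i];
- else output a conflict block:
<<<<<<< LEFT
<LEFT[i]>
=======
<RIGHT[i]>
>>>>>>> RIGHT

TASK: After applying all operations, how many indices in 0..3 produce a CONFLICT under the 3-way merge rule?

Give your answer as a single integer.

Answer: 0

Derivation:
Final LEFT:  [echo, charlie, delta, hotel]
Final RIGHT: [charlie, lima, golf, alpha]
i=0: L=echo, R=charlie=BASE -> take LEFT -> echo
i=1: L=charlie=BASE, R=lima -> take RIGHT -> lima
i=2: L=delta, R=golf=BASE -> take LEFT -> delta
i=3: L=hotel=BASE, R=alpha -> take RIGHT -> alpha
Conflict count: 0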